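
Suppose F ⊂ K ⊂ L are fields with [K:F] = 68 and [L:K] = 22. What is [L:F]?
[L:F] = 1496

The tower law says that for any tower of field extensions F ⊂ K ⊂ L with finite degrees, [L:F] = [L:K] · [K:F]. Here this gives [L:F] = 22 · 68 = 1496.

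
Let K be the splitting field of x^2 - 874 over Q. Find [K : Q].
[K : Q] = 2

f(x) = x^2 - 874 factors as (x - √874)(x + √874). The splitting field is K = Q(√874). Since 874 is squarefree and > 1, it is not a perfect square, so x^2 - 874 is irreducible over Q and [Q(√874) : Q] = 2. Hence [K : Q] = 2.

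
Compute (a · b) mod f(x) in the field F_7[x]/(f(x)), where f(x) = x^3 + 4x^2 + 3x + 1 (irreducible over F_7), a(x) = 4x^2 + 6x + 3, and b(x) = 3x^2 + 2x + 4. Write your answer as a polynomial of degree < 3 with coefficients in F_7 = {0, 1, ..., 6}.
a · b ≡ 5x^2 + 6 (mod f(x))

Multiply in F_7[x]: a(x)·b(x) = (4x^2 + 6x + 3)·(3x^2 + 2x + 4) = 5x^4 + 5x^3 + 2x^2 + 2x + 5. This has degree ≥ 3, so divide by f(x) over F_7: 5x^4 + 5x^3 + 2x^2 + 2x + 5 = (5x + 6)·(x^3 + 4x^2 + 3x + 1) + (5x^2 + 6). Hence a·b ≡ 5x^2 + 6 (mod f). (F_7[x]/(f) is a field with 7^3 = 343 elements since f is irreducible of degree 3.)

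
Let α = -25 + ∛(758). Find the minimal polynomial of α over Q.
m_α(x) = x^3 + 75x^2 + 1875x + 14867

Set β = α + 25 = ∛(758), so β^3 = 758. Then (α + 25)^3 - 758 = 0, i.e. α is a root of g(x) = (x + 25)^3 - 758 = x^3 + 75x^2 + 1875x + 14867. Since g(x) = h(x + 25) where h(x) = x^3 - 758, and h is irreducible over Q (because 758 is not a perfect cube, so h has no rational root, and a monic cubic with no rational root is irreducible), g is also irreducible (irreducibility is preserved under the substitution x → x + 25). Hence m_α(x) = x^3 + 75x^2 + 1875x + 14867.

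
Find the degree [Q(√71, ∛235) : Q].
[Q(√71, ∛235) : Q] = 6

Let L = Q(√71, ∛235). Since Q(√71) ⊂ L and [Q(√71):Q] = 2, the tower law gives 2 | [L:Q]. Likewise Q(∛235) ⊂ L with [Q(∛235):Q] = 3 (because 235 is not a perfect cube), so 3 | [L:Q]. As gcd(2,3) = 1, [L:Q] is divisible by 6. Conversely L is generated over Q by √71 and ∛235, so [L:Q] ≤ 2·3 = 6. Therefore [Q(√71, ∛235) : Q] = 6.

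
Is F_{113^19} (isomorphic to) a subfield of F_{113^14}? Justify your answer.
No: F_{113^19} is not a subfield of F_{113^14}

F_{p^m} embeds in F_{p^n} iff m | n. Here 19 ∤ 14 (since 14 = 0·19 + 14 with remainder 14 ≠ 0), so F_{113^19} is not a subfield of F_{113^14}. Equivalently: if it were, the tower law would give 19 = [F_{113^19}:F_113] dividing [F_{113^14}:F_113] = 14, contradiction.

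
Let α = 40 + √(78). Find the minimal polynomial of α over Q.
m_α(x) = x^2 - 80x + 1522

From α - 40 = √(78), squaring gives (α - 40)^2 = 78, i.e. α^2 - 80α + 1600 = 78, so α^2 - 80α + 1522 = 0. The discriminant of x^2 - 80x + 1522 is (-80)^2 - 4·(1522) = 6400 - 6088 = 312, and 4·(78) is not a perfect square in Q since 78 is squarefree and ≠ 1. Hence x^2 - 80x + 1522 is irreducible over Q and is the minimal polynomial of α.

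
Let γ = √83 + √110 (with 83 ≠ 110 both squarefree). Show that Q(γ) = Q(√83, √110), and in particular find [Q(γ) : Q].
[Q(γ) : Q] = 4 (equivalently, Q(γ) = Q(√83, √110))

Obviously Q(γ) ⊆ Q(√83, √110), and [Q(√83, √110):Q] = 4 (since 83, 110 are distinct squarefree integers > 1 with 9130 not a perfect square). To show equality we compute the minimal polynomial of γ. From γ = √83 + √110: γ^2 = 83 + 2√(9130) + 110 = 193 + 2√(9130), so γ^2 - 193 = 2√(9130); squaring, (γ^2 - 193)^2 = 4·9130, i.e. γ^4 - 386γ^2 + 37249 - 36520 = 0, i.e. γ^4 - 386γ^2 + 729 = 0. So γ is a root of x^4 - 386x^2 + 729. This polynomial is irreducible over Q: it has no rational root (each ±√83 ± √110 is irrational), and any factorization into two quadratics over Q would force √(9130) ∈ Q (pairing opposite roots) or √83, √110 ∈ Q (other pairings), all impossible. Hence [Q(γ):Q] = 4 = [Q(√83, √110):Q], so Q(γ) = Q(√83, √110).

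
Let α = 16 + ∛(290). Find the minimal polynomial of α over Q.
m_α(x) = x^3 - 48x^2 + 768x - 4386

Set β = α - 16 = ∛(290), so β^3 = 290. Then (α - 16)^3 - 290 = 0, i.e. α is a root of g(x) = (x - 16)^3 - 290 = x^3 - 48x^2 + 768x - 4386. Since g(x) = h(x - 16) where h(x) = x^3 - 290, and h is irreducible over Q (because 290 is not a perfect cube, so h has no rational root, and a monic cubic with no rational root is irreducible), g is also irreducible (irreducibility is preserved under the substitution x → x - 16). Hence m_α(x) = x^3 - 48x^2 + 768x - 4386.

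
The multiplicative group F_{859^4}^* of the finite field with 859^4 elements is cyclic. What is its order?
|F_{859^4}^*| = 544468370160

F_{859^4} has 859^4 = 544468370161 elements; its multiplicative group consists of all nonzero elements, so |F_{859^4}^*| = 544468370161 - 1 = 544468370160. (It is cyclic since any finite subgroup of the multiplicative group of a field is cyclic.)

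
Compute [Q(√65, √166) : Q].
[Q(√65, √166) : Q] = 4

[Q(√65):Q] = 2 (min poly x^2 - 65, irreducible since 65 is squarefree > 1). For the top step, suppose √166 ∈ Q(√65), say √166 = c + d√65 with c, d ∈ Q. Squaring: 166 = c^2 + 65d^2 + 2cd√65. Since √65 ∉ Q this forces 2cd = 0. If d = 0 then √166 = c ∈ Q, contradicting 166 squarefree > 1. If c = 0 then 166 = 65d^2, so 65·166 = (65d)^2 is a perfect square in Q — but 65·166 = 10790 is not a perfect square (since 65 and 166 are distinct squarefree integers). Contradiction. Hence √166 ∉ Q(√65), so x^2 - 166 stays irreducible over Q(√65) and [Q(√65, √166) : Q(√65)] = 2. By the tower law, [Q(√65, √166) : Q] = 2 · 2 = 4.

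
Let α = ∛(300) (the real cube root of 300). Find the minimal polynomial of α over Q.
m_α(x) = x^3 - 300

α satisfies α^3 = 300, so x^3 - 300 annihilates α. By the rational root test, a rational root p/q (in lowest terms) of x^3 - 300 would satisfy p^3 = 300 q^3, forcing q = 1 and p^3 = 300; but 300 is not a perfect cube, contradiction. A monic cubic over Q with no rational root is irreducible (any nontrivial factorization would include a linear factor). Hence x^3 - 300 is the minimal polynomial of α, and in particular [Q(α):Q] = 3.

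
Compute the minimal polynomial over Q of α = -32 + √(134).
m_α(x) = x^2 + 64x + 890

From α + 32 = √(134), squaring gives (α + 32)^2 = 134, i.e. α^2 + 64α + 1024 = 134, so α^2 + 64α + 890 = 0. The discriminant of x^2 + 64x + 890 is (64)^2 - 4·(890) = 4096 - 3560 = 536, and 4·(134) is not a perfect square in Q since 134 is squarefree and ≠ 1. Hence x^2 + 64x + 890 is irreducible over Q and is the minimal polynomial of α.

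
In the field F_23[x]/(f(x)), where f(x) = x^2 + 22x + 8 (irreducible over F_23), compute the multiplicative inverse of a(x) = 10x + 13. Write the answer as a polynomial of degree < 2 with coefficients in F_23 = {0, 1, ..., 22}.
a(x)^(-1) ≡ 2x (mod f(x))

Since f is irreducible over F_23, F_23[x]/(f) is a field and a(x) ≠ 0 has an inverse. Apply the extended Euclidean algorithm to f(x) and a(x) in F_23[x]: f(x) = (7x)·a(x) + (8). The last nonzero remainder is the constant 8 = gcd(f, a) in F_23. Back-substituting through the division chain expresses 8 = s(x)·a(x) + t(x)·f(x) with s(x) ≡ 16x (mod f), so (16x)·a(x) ≡ 8 (mod f). Multiplying by 8^(-1) ≡ 3 in F_23 gives a(x)^(-1) ≡ 3·(16x) ≡ 2x (mod f). Check: (10x + 13)·(2x) = 20x^2 + 3x ≡ 1 (mod x^2 + 22x + 8).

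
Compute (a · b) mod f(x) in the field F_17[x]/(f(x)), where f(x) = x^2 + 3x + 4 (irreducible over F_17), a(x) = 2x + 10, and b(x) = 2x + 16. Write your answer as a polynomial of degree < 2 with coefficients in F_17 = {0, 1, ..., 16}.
a · b ≡ 6x + 8 (mod f(x))

Multiply in F_17[x]: a(x)·b(x) = (2x + 10)·(2x + 16) = 4x^2 + x + 7. This has degree ≥ 2, so divide by f(x) over F_17: 4x^2 + x + 7 = (4)·(x^2 + 3x + 4) + (6x + 8). Hence a·b ≡ 6x + 8 (mod f). (F_17[x]/(f) is a field with 17^2 = 289 elements since f is irreducible of degree 2.)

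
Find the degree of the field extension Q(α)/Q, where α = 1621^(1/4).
[Q(α):Q] = 4

α is a root of x^4 - 1621. By Eisenstein's criterion at the prime p = 1621 (which divides the constant term 1621 but p^2 = 2627641 does not, since 1621 is squarefree), x^4 - 1621 is irreducible over Q. Hence [Q(α):Q] = 4.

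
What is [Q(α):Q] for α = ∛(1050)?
[Q(α):Q] = 3

The minimal polynomial of α is x^3 - 1050, irreducible over Q since 1050 is not a perfect cube (so x^3 - 1050 has no rational root). Hence [Q(α):Q] = deg(m_α) = 3.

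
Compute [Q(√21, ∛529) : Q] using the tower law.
[Q(√21, ∛529) : Q] = 6

Let L = Q(√21, ∛529). Since Q(√21) ⊂ L and [Q(√21):Q] = 2, the tower law gives 2 | [L:Q]. Likewise Q(∛529) ⊂ L with [Q(∛529):Q] = 3 (because 529 is not a perfect cube), so 3 | [L:Q]. As gcd(2,3) = 1, [L:Q] is divisible by 6. Conversely L is generated over Q by √21 and ∛529, so [L:Q] ≤ 2·3 = 6. Therefore [Q(√21, ∛529) : Q] = 6.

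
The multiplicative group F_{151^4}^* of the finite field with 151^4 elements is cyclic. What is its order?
|F_{151^4}^*| = 519885600

F_{151^4} has 151^4 = 519885601 elements; its multiplicative group consists of all nonzero elements, so |F_{151^4}^*| = 519885601 - 1 = 519885600. (It is cyclic since any finite subgroup of the multiplicative group of a field is cyclic.)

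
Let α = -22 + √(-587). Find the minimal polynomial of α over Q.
m_α(x) = x^2 + 44x + 1071

From α + 22 = √(-587), squaring gives (α + 22)^2 = -587, i.e. α^2 + 44α + 484 = -587, so α^2 + 44α + 1071 = 0. The discriminant of x^2 + 44x + 1071 is (44)^2 - 4·(1071) = 1936 - 4284 = -2348, and 4·(-587) is not a perfect square in Q since -587 is squarefree and ≠ 1. Hence x^2 + 44x + 1071 is irreducible over Q and is the minimal polynomial of α.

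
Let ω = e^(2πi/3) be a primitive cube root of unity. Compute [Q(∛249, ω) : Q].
[Q(∛249, ω) : Q] = 6

[Q(∛249):Q] = 3 (min poly x^3 - 249, irreducible since 249 is not a perfect cube). [Q(ω):Q] = 2 (min poly x^2 + x + 1). Since Q(∛249) ⊂ R and ω ∉ R, we have ω ∉ Q(∛249), so x^2 + x + 1 remains irreducible over Q(∛249) and [Q(∛249, ω) : Q(∛249)] = 2. By the tower law, [Q(∛249, ω) : Q] = 3 · 2 = 6. (In fact Q(∛249, ω) is the splitting field of x^3 - 249 over Q.)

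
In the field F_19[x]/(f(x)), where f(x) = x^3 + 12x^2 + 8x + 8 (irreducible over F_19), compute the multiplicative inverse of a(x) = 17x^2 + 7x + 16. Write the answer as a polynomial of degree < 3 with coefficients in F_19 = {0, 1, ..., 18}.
a(x)^(-1) ≡ 8x^2 + 12x + 4 (mod f(x))

Since f is irreducible over F_19, F_19[x]/(f) is a field and a(x) ≠ 0 has an inverse. Apply the extended Euclidean algorithm to f(x) and a(x) in F_19[x]: f(x) = (9x + 16)·a(x) + (18x + 18);  a(x) = (2x + 10)·(18x + 18) + (7). The last nonzero remainder is the constant 7 = gcd(f, a) in F_19. Back-substituting through the division chain expresses 7 = s(x)·a(x) + t(x)·f(x) with s(x) ≡ 18x^2 + 8x + 9 (mod f), so (18x^2 + 8x + 9)·a(x) ≡ 7 (mod f). Multiplying by 7^(-1) ≡ 11 in F_19 gives a(x)^(-1) ≡ 11·(18x^2 + 8x + 9) ≡ 8x^2 + 12x + 4 (mod f). Check: (17x^2 + 7x + 16)·(8x^2 + 12x + 4) = 3x^4 + 13x^3 + 14x^2 + 11x + 7 ≡ 1 (mod x^3 + 12x^2 + 8x + 8).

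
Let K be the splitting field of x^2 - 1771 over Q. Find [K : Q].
[K : Q] = 2

f(x) = x^2 - 1771 factors as (x - √1771)(x + √1771). The splitting field is K = Q(√1771). Since 1771 is squarefree and > 1, it is not a perfect square, so x^2 - 1771 is irreducible over Q and [Q(√1771) : Q] = 2. Hence [K : Q] = 2.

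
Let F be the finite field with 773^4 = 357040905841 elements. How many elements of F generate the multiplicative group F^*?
There are φ(357040905840) = 92513304576 primitive elements

F_q^* is cyclic of order q - 1 = 357040905840. A cyclic group of order m has exactly φ(m) generators. Here m = 357040905840 = 2^4 · 3^2 · 5 · 43 · 193 · 59753, so the number of primitive elements is φ(357040905840) = 92513304576.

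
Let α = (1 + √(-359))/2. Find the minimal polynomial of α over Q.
m_α(x) = x^2 - x + 90

From 2α - 1 = √(-359), squaring gives (2α - 1)^2 = -359, i.e. 4α^2 - 4α + 1 = -359, so α^2 - α + (1 + 359)/4 = 0. Since -359 ≡ 1 (mod 4), (1 + 359)/4 = 90 ∈ Z. The polynomial x^2 - x + 90 has discriminant 1 - 4·(90) = -359, which is not a perfect square in Q (d = -359 is squarefree and ≠ 1), so x^2 - x + 90 is irreducible over Q. It is the minimal polynomial of α.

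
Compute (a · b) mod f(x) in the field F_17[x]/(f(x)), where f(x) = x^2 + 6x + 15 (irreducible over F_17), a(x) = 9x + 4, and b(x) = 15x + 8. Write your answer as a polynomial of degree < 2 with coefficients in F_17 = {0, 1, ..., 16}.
a · b ≡ 2x + 13 (mod f(x))

Multiply in F_17[x]: a(x)·b(x) = (9x + 4)·(15x + 8) = 16x^2 + 13x + 15. This has degree ≥ 2, so divide by f(x) over F_17: 16x^2 + 13x + 15 = (16)·(x^2 + 6x + 15) + (2x + 13). Hence a·b ≡ 2x + 13 (mod f). (F_17[x]/(f) is a field with 17^2 = 289 elements since f is irreducible of degree 2.)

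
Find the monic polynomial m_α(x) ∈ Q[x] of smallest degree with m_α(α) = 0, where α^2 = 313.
m_α(x) = x^2 - 313

α satisfies α^2 - 313 = 0, so x^2 - 313 annihilates α. Since d = 313 is squarefree and ≠ 1, it is not a perfect square in Q, so x^2 - 313 has no rational root and is therefore irreducible over Q (a degree-2 polynomial over a field is irreducible iff it has no root). Hence m_α(x) = x^2 - 313.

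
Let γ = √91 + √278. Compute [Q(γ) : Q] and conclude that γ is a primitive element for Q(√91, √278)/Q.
[Q(γ) : Q] = 4 (equivalently, Q(γ) = Q(√91, √278))

Obviously Q(γ) ⊆ Q(√91, √278), and [Q(√91, √278):Q] = 4 (since 91, 278 are distinct squarefree integers > 1 with 25298 not a perfect square). To show equality we compute the minimal polynomial of γ. From γ = √91 + √278: γ^2 = 91 + 2√(25298) + 278 = 369 + 2√(25298), so γ^2 - 369 = 2√(25298); squaring, (γ^2 - 369)^2 = 4·25298, i.e. γ^4 - 738γ^2 + 136161 - 101192 = 0, i.e. γ^4 - 738γ^2 + 34969 = 0. So γ is a root of x^4 - 738x^2 + 34969. This polynomial is irreducible over Q: it has no rational root (each ±√91 ± √278 is irrational), and any factorization into two quadratics over Q would force √(25298) ∈ Q (pairing opposite roots) or √91, √278 ∈ Q (other pairings), all impossible. Hence [Q(γ):Q] = 4 = [Q(√91, √278):Q], so Q(γ) = Q(√91, √278).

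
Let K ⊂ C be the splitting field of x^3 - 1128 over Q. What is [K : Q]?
[K : Q] = 6

The roots of x^3 - 1128 are ∛1128, ω∛1128, ω^2∛1128 where ω = e^(2πi/3) is a primitive cube root of unity, so K = Q(∛1128, ω). Now [Q(∛1128):Q] = 3 (since 1128 is not a perfect cube, x^3 - 1128 is irreducible) and [Q(ω):Q] = 2. Both 2 and 3 divide [K:Q], and [K:Q] ≤ 3·2 = 6, so [K:Q] = 6. (Equivalently: Q(∛1128) ⊂ R but ω ∉ R, so [K : Q(∛1128)] = 2.)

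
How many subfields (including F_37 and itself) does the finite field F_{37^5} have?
F_{37^5} has 2 subfields

The subfields of F_{p^n} are exactly the fields F_{p^d} for d | n (each is the fixed field of the unique index-d subgroup of Gal(F_{p^n}/F_p) ≅ Z/nZ). The divisors of n = 5 are {1, 5}, giving 2 subfields: F_{37^1}, F_{37^5}.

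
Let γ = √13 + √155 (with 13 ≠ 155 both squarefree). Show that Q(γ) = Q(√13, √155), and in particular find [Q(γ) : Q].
[Q(γ) : Q] = 4 (equivalently, Q(γ) = Q(√13, √155))

Obviously Q(γ) ⊆ Q(√13, √155), and [Q(√13, √155):Q] = 4 (since 13, 155 are distinct squarefree integers > 1 with 2015 not a perfect square). To show equality we compute the minimal polynomial of γ. From γ = √13 + √155: γ^2 = 13 + 2√(2015) + 155 = 168 + 2√(2015), so γ^2 - 168 = 2√(2015); squaring, (γ^2 - 168)^2 = 4·2015, i.e. γ^4 - 336γ^2 + 28224 - 8060 = 0, i.e. γ^4 - 336γ^2 + 20164 = 0. So γ is a root of x^4 - 336x^2 + 20164. This polynomial is irreducible over Q: it has no rational root (each ±√13 ± √155 is irrational), and any factorization into two quadratics over Q would force √(2015) ∈ Q (pairing opposite roots) or √13, √155 ∈ Q (other pairings), all impossible. Hence [Q(γ):Q] = 4 = [Q(√13, √155):Q], so Q(γ) = Q(√13, √155).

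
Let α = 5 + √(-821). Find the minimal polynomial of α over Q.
m_α(x) = x^2 - 10x + 846

From α - 5 = √(-821), squaring gives (α - 5)^2 = -821, i.e. α^2 - 10α + 25 = -821, so α^2 - 10α + 846 = 0. The discriminant of x^2 - 10x + 846 is (-10)^2 - 4·(846) = 100 - 3384 = -3284, and 4·(-821) is not a perfect square in Q since -821 is squarefree and ≠ 1. Hence x^2 - 10x + 846 is irreducible over Q and is the minimal polynomial of α.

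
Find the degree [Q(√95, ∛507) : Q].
[Q(√95, ∛507) : Q] = 6

Let L = Q(√95, ∛507). Since Q(√95) ⊂ L and [Q(√95):Q] = 2, the tower law gives 2 | [L:Q]. Likewise Q(∛507) ⊂ L with [Q(∛507):Q] = 3 (because 507 is not a perfect cube), so 3 | [L:Q]. As gcd(2,3) = 1, [L:Q] is divisible by 6. Conversely L is generated over Q by √95 and ∛507, so [L:Q] ≤ 2·3 = 6. Therefore [Q(√95, ∛507) : Q] = 6.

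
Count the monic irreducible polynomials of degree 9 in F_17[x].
There are 13176430176 monic irreducible polynomials of degree 9 over F_17

Each element of F_{17^9} that lies in no proper subfield is a root of exactly one monic irreducible of degree 9 over F_17, and each such polynomial has 9 distinct roots in F_{17^9}. By Möbius inversion the count is N_17(9) = (1/9) Σ_{d|9} μ(9/d) · 17^d = (1/9)(μ(9)·17^1 + μ(3)·17^3 + μ(1)·17^9) = 118587871584/9 = 13176430176.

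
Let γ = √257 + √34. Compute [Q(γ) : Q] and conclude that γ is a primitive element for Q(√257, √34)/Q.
[Q(γ) : Q] = 4 (equivalently, Q(γ) = Q(√257, √34))

Obviously Q(γ) ⊆ Q(√257, √34), and [Q(√257, √34):Q] = 4 (since 257, 34 are distinct squarefree integers > 1 with 8738 not a perfect square). To show equality we compute the minimal polynomial of γ. From γ = √257 + √34: γ^2 = 257 + 2√(8738) + 34 = 291 + 2√(8738), so γ^2 - 291 = 2√(8738); squaring, (γ^2 - 291)^2 = 4·8738, i.e. γ^4 - 582γ^2 + 84681 - 34952 = 0, i.e. γ^4 - 582γ^2 + 49729 = 0. So γ is a root of x^4 - 582x^2 + 49729. This polynomial is irreducible over Q: it has no rational root (each ±√257 ± √34 is irrational), and any factorization into two quadratics over Q would force √(8738) ∈ Q (pairing opposite roots) or √257, √34 ∈ Q (other pairings), all impossible. Hence [Q(γ):Q] = 4 = [Q(√257, √34):Q], so Q(γ) = Q(√257, √34).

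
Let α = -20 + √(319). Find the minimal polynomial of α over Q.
m_α(x) = x^2 + 40x + 81

From α + 20 = √(319), squaring gives (α + 20)^2 = 319, i.e. α^2 + 40α + 400 = 319, so α^2 + 40α + 81 = 0. The discriminant of x^2 + 40x + 81 is (40)^2 - 4·(81) = 1600 - 324 = 1276, and 4·(319) is not a perfect square in Q since 319 is squarefree and ≠ 1. Hence x^2 + 40x + 81 is irreducible over Q and is the minimal polynomial of α.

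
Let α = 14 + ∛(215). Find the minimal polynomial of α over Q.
m_α(x) = x^3 - 42x^2 + 588x - 2959

Set β = α - 14 = ∛(215), so β^3 = 215. Then (α - 14)^3 - 215 = 0, i.e. α is a root of g(x) = (x - 14)^3 - 215 = x^3 - 42x^2 + 588x - 2959. Since g(x) = h(x - 14) where h(x) = x^3 - 215, and h is irreducible over Q (because 215 is not a perfect cube, so h has no rational root, and a monic cubic with no rational root is irreducible), g is also irreducible (irreducibility is preserved under the substitution x → x - 14). Hence m_α(x) = x^3 - 42x^2 + 588x - 2959.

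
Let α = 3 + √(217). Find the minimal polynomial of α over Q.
m_α(x) = x^2 - 6x - 208

From α - 3 = √(217), squaring gives (α - 3)^2 = 217, i.e. α^2 - 6α + 9 = 217, so α^2 - 6α - 208 = 0. The discriminant of x^2 - 6x - 208 is (-6)^2 - 4·(-208) = 36 + 832 = 868, and 4·(217) is not a perfect square in Q since 217 is squarefree and ≠ 1. Hence x^2 - 6x - 208 is irreducible over Q and is the minimal polynomial of α.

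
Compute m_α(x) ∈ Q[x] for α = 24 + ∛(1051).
m_α(x) = x^3 - 72x^2 + 1728x - 14875

Set β = α - 24 = ∛(1051), so β^3 = 1051. Then (α - 24)^3 - 1051 = 0, i.e. α is a root of g(x) = (x - 24)^3 - 1051 = x^3 - 72x^2 + 1728x - 14875. Since g(x) = h(x - 24) where h(x) = x^3 - 1051, and h is irreducible over Q (because 1051 is not a perfect cube, so h has no rational root, and a monic cubic with no rational root is irreducible), g is also irreducible (irreducibility is preserved under the substitution x → x - 24). Hence m_α(x) = x^3 - 72x^2 + 1728x - 14875.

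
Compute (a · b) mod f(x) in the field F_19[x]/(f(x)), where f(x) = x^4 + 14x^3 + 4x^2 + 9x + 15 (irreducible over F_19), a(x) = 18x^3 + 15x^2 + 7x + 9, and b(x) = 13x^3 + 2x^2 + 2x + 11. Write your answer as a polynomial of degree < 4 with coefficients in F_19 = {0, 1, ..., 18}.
a · b ≡ 10x^3 + 5x^2 + 15x + 18 (mod f(x))

Multiply in F_19[x]: a(x)·b(x) = (18x^3 + 15x^2 + 7x + 9)·(13x^3 + 2x^2 + 2x + 11) = 6x^6 + 3x^5 + 5x^4 + 17x^3 + 7x^2 + 4. This has degree ≥ 4, so divide by f(x) over F_19: 6x^6 + 3x^5 + 5x^4 + 17x^3 + 7x^2 + 4 = (6x^2 + 14x + 13)·(x^4 + 14x^3 + 4x^2 + 9x + 15) + (10x^3 + 5x^2 + 15x + 18). Hence a·b ≡ 10x^3 + 5x^2 + 15x + 18 (mod f). (F_19[x]/(f) is a field with 19^4 = 130321 elements since f is irreducible of degree 4.)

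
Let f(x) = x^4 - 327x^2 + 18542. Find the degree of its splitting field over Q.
[K : Q] = 4

Solving the quadratic in x^2: x^2 = (327 ± √(327^2 - 4·18542))/2 = (327 ± √32761)/2 = (327 ± 181)/2, giving x^2 = 73 or x^2 = 254. So f(x) = (x^2 - 73)(x^2 - 254) and the roots of f are ±√73, ±√254. Hence the splitting field is K = Q(√73, √254). Since 73 and 254 are distinct squarefree integers > 1, their product 18542 is not a perfect square, so √254 ∉ Q(√73). By the tower law [K:Q] = [Q(√73,√254):Q(√73)] · [Q(√73):Q] = 2 · 2 = 4.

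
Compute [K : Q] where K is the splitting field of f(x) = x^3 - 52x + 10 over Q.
[K : Q] = 6

By the rational root test, any rational root of the monic integer polynomial f(x) = x^3 - 52x + 10 must be an integer dividing the constant term 10, i.e. one of ±{1, 2, 5, 10}. Evaluating: f(1) = -41, f(-1) = 61, f(2) = -86, f(-2) = 106, f(5) = -125, f(-5) = 145, f(10) = 490, f(-10) = -470; none is 0, so f has no rational root and is therefore irreducible over Q (a cubic with no linear factor over a field is irreducible). For an irreducible cubic, the Galois group is A_3 or S_3 according as the discriminant disc(f) = -4a^3 - 27b^2 = -4·(-52)^3 - 27·(10)^2 = 559732 is or is not a square in Q. Here disc(f) = 559732 is not a perfect square in Q, so the Galois group of f over Q is not contained in A_3 and must be all of S_3. The splitting field has degree |S_3| = 6 over Q, so [K : Q] = 6.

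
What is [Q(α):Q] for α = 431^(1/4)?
[Q(α):Q] = 4

α is a root of x^4 - 431. By Eisenstein's criterion at the prime p = 431 (which divides the constant term 431 but p^2 = 185761 does not, since 431 is squarefree), x^4 - 431 is irreducible over Q. Hence [Q(α):Q] = 4.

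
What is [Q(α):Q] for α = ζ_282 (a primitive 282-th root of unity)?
[Q(α):Q] = 92

The minimal polynomial of ζ_282 over Q is the 282-th cyclotomic polynomial Φ_282(x), which is irreducible over Q and has degree φ(282) = 92. Hence [Q(α):Q] = φ(282) = 92.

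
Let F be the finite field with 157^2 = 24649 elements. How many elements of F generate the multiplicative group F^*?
There are φ(24648) = 7488 primitive elements

F_q^* is cyclic of order q - 1 = 24648. A cyclic group of order m has exactly φ(m) generators. Here m = 24648 = 2^3 · 3 · 13 · 79, so the number of primitive elements is φ(24648) = 7488.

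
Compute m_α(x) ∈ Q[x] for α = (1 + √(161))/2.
m_α(x) = x^2 - x - 40

From 2α - 1 = √(161), squaring gives (2α - 1)^2 = 161, i.e. 4α^2 - 4α + 1 = 161, so α^2 - α + (1 - 161)/4 = 0. Since 161 ≡ 1 (mod 4), (1 - 161)/4 = -40 ∈ Z. The polynomial x^2 - x - 40 has discriminant 1 - 4·(-40) = 161, which is not a perfect square in Q (d = 161 is squarefree and ≠ 1), so x^2 - x - 40 is irreducible over Q. It is the minimal polynomial of α.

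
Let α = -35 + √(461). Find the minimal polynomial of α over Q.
m_α(x) = x^2 + 70x + 764

From α + 35 = √(461), squaring gives (α + 35)^2 = 461, i.e. α^2 + 70α + 1225 = 461, so α^2 + 70α + 764 = 0. The discriminant of x^2 + 70x + 764 is (70)^2 - 4·(764) = 4900 - 3056 = 1844, and 4·(461) is not a perfect square in Q since 461 is squarefree and ≠ 1. Hence x^2 + 70x + 764 is irreducible over Q and is the minimal polynomial of α.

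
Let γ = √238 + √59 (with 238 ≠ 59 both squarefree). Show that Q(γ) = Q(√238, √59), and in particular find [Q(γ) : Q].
[Q(γ) : Q] = 4 (equivalently, Q(γ) = Q(√238, √59))

Obviously Q(γ) ⊆ Q(√238, √59), and [Q(√238, √59):Q] = 4 (since 238, 59 are distinct squarefree integers > 1 with 14042 not a perfect square). To show equality we compute the minimal polynomial of γ. From γ = √238 + √59: γ^2 = 238 + 2√(14042) + 59 = 297 + 2√(14042), so γ^2 - 297 = 2√(14042); squaring, (γ^2 - 297)^2 = 4·14042, i.e. γ^4 - 594γ^2 + 88209 - 56168 = 0, i.e. γ^4 - 594γ^2 + 32041 = 0. So γ is a root of x^4 - 594x^2 + 32041. This polynomial is irreducible over Q: it has no rational root (each ±√238 ± √59 is irrational), and any factorization into two quadratics over Q would force √(14042) ∈ Q (pairing opposite roots) or √238, √59 ∈ Q (other pairings), all impossible. Hence [Q(γ):Q] = 4 = [Q(√238, √59):Q], so Q(γ) = Q(√238, √59).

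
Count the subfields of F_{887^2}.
F_{887^2} has 2 subfields

The subfields of F_{p^n} are exactly the fields F_{p^d} for d | n (each is the fixed field of the unique index-d subgroup of Gal(F_{p^n}/F_p) ≅ Z/nZ). The divisors of n = 2 are {1, 2}, giving 2 subfields: F_{887^1}, F_{887^2}.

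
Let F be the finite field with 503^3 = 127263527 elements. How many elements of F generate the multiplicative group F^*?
There are φ(127263526) = 58500000 primitive elements

F_q^* is cyclic of order q - 1 = 127263526. A cyclic group of order m has exactly φ(m) generators. Here m = 127263526 = 2 · 13 · 251 · 19501, so the number of primitive elements is φ(127263526) = 58500000.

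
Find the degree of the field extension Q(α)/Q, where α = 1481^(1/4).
[Q(α):Q] = 4

α is a root of x^4 - 1481. By Eisenstein's criterion at the prime p = 1481 (which divides the constant term 1481 but p^2 = 2193361 does not, since 1481 is squarefree), x^4 - 1481 is irreducible over Q. Hence [Q(α):Q] = 4.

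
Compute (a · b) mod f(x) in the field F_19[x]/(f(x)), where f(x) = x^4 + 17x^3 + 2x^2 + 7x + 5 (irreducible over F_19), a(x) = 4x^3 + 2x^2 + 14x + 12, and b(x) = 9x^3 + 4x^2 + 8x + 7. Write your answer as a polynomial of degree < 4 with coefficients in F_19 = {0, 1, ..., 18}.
a · b ≡ 14x^3 + 8x^2 + 11x + 17 (mod f(x))

Multiply in F_19[x]: a(x)·b(x) = (4x^3 + 2x^2 + 14x + 12)·(9x^3 + 4x^2 + 8x + 7) = 17x^6 + 15x^5 + 14x^4 + 18x^3 + 3x^2 + 4x + 8. This has degree ≥ 4, so divide by f(x) over F_19: 17x^6 + 15x^5 + 14x^4 + 18x^3 + 3x^2 + 4x + 8 = (17x^2 + 11x + 2)·(x^4 + 17x^3 + 2x^2 + 7x + 5) + (14x^3 + 8x^2 + 11x + 17). Hence a·b ≡ 14x^3 + 8x^2 + 11x + 17 (mod f). (F_19[x]/(f) is a field with 19^4 = 130321 elements since f is irreducible of degree 4.)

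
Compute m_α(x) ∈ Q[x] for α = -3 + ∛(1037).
m_α(x) = x^3 + 9x^2 + 27x - 1010

Set β = α + 3 = ∛(1037), so β^3 = 1037. Then (α + 3)^3 - 1037 = 0, i.e. α is a root of g(x) = (x + 3)^3 - 1037 = x^3 + 9x^2 + 27x - 1010. Since g(x) = h(x + 3) where h(x) = x^3 - 1037, and h is irreducible over Q (because 1037 is not a perfect cube, so h has no rational root, and a monic cubic with no rational root is irreducible), g is also irreducible (irreducibility is preserved under the substitution x → x + 3). Hence m_α(x) = x^3 + 9x^2 + 27x - 1010.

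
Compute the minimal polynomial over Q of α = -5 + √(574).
m_α(x) = x^2 + 10x - 549

From α + 5 = √(574), squaring gives (α + 5)^2 = 574, i.e. α^2 + 10α + 25 = 574, so α^2 + 10α - 549 = 0. The discriminant of x^2 + 10x - 549 is (10)^2 - 4·(-549) = 100 + 2196 = 2296, and 4·(574) is not a perfect square in Q since 574 is squarefree and ≠ 1. Hence x^2 + 10x - 549 is irreducible over Q and is the minimal polynomial of α.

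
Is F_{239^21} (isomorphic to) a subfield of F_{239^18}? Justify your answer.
No: F_{239^21} is not a subfield of F_{239^18}

F_{p^m} embeds in F_{p^n} iff m | n. Here 21 ∤ 18 (since 18 = 0·21 + 18 with remainder 18 ≠ 0), so F_{239^21} is not a subfield of F_{239^18}. Equivalently: if it were, the tower law would give 21 = [F_{239^21}:F_239] dividing [F_{239^18}:F_239] = 18, contradiction.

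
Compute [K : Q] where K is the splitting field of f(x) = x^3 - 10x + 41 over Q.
[K : Q] = 6

By the rational root test, any rational root of the monic integer polynomial f(x) = x^3 - 10x + 41 must be an integer dividing the constant term 41, i.e. one of ±{1, 41}. Evaluating: f(1) = 32, f(-1) = 50, f(41) = 68552, f(-41) = -68470; none is 0, so f has no rational root and is therefore irreducible over Q (a cubic with no linear factor over a field is irreducible). For an irreducible cubic, the Galois group is A_3 or S_3 according as the discriminant disc(f) = -4a^3 - 27b^2 = -4·(-10)^3 - 27·(41)^2 = -41387 is or is not a square in Q. Here disc(f) = -41387 is not a perfect square in Q, so the Galois group of f over Q is not contained in A_3 and must be all of S_3. The splitting field has degree |S_3| = 6 over Q, so [K : Q] = 6.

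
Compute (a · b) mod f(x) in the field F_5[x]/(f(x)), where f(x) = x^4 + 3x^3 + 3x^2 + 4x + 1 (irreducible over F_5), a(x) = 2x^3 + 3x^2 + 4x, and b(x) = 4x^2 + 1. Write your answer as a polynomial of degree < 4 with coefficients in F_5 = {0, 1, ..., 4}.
a · b ≡ 2x^2 + 4x + 2 (mod f(x))

Multiply in F_5[x]: a(x)·b(x) = (2x^3 + 3x^2 + 4x)·(4x^2 + 1) = 3x^5 + 2x^4 + 3x^3 + 3x^2 + 4x. This has degree ≥ 4, so divide by f(x) over F_5: 3x^5 + 2x^4 + 3x^3 + 3x^2 + 4x = (3x + 3)·(x^4 + 3x^3 + 3x^2 + 4x + 1) + (2x^2 + 4x + 2). Hence a·b ≡ 2x^2 + 4x + 2 (mod f). (F_5[x]/(f) is a field with 5^4 = 625 elements since f is irreducible of degree 4.)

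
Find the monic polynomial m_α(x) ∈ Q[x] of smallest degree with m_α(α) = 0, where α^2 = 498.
m_α(x) = x^2 - 498

α satisfies α^2 - 498 = 0, so x^2 - 498 annihilates α. Since d = 498 is squarefree and ≠ 1, it is not a perfect square in Q, so x^2 - 498 has no rational root and is therefore irreducible over Q (a degree-2 polynomial over a field is irreducible iff it has no root). Hence m_α(x) = x^2 - 498.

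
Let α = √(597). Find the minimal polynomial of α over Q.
m_α(x) = x^2 - 597

α satisfies α^2 - 597 = 0, so x^2 - 597 annihilates α. Since d = 597 is squarefree and ≠ 1, it is not a perfect square in Q, so x^2 - 597 has no rational root and is therefore irreducible over Q (a degree-2 polynomial over a field is irreducible iff it has no root). Hence m_α(x) = x^2 - 597.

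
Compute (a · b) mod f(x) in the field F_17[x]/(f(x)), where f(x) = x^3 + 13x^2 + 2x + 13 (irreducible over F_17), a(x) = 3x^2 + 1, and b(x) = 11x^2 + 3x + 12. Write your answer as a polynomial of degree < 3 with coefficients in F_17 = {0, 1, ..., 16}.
a · b ≡ x^2 + 6x + 15 (mod f(x))

Multiply in F_17[x]: a(x)·b(x) = (3x^2 + 1)·(11x^2 + 3x + 12) = 16x^4 + 9x^3 + 13x^2 + 3x + 12. This has degree ≥ 3, so divide by f(x) over F_17: 16x^4 + 9x^3 + 13x^2 + 3x + 12 = (16x + 5)·(x^3 + 13x^2 + 2x + 13) + (x^2 + 6x + 15). Hence a·b ≡ x^2 + 6x + 15 (mod f). (F_17[x]/(f) is a field with 17^3 = 4913 elements since f is irreducible of degree 3.)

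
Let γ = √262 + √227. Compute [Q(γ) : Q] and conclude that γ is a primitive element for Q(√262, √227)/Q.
[Q(γ) : Q] = 4 (equivalently, Q(γ) = Q(√262, √227))

Obviously Q(γ) ⊆ Q(√262, √227), and [Q(√262, √227):Q] = 4 (since 262, 227 are distinct squarefree integers > 1 with 59474 not a perfect square). To show equality we compute the minimal polynomial of γ. From γ = √262 + √227: γ^2 = 262 + 2√(59474) + 227 = 489 + 2√(59474), so γ^2 - 489 = 2√(59474); squaring, (γ^2 - 489)^2 = 4·59474, i.e. γ^4 - 978γ^2 + 239121 - 237896 = 0, i.e. γ^4 - 978γ^2 + 1225 = 0. So γ is a root of x^4 - 978x^2 + 1225. This polynomial is irreducible over Q: it has no rational root (each ±√262 ± √227 is irrational), and any factorization into two quadratics over Q would force √(59474) ∈ Q (pairing opposite roots) or √262, √227 ∈ Q (other pairings), all impossible. Hence [Q(γ):Q] = 4 = [Q(√262, √227):Q], so Q(γ) = Q(√262, √227).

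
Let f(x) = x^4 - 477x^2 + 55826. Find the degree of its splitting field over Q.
[K : Q] = 4

Solving the quadratic in x^2: x^2 = (477 ± √(477^2 - 4·55826))/2 = (477 ± √4225)/2 = (477 ± 65)/2, giving x^2 = 271 or x^2 = 206. So f(x) = (x^2 - 271)(x^2 - 206) and the roots of f are ±√271, ±√206. Hence the splitting field is K = Q(√271, √206). Since 271 and 206 are distinct squarefree integers > 1, their product 55826 is not a perfect square, so √206 ∉ Q(√271). By the tower law [K:Q] = [Q(√271,√206):Q(√271)] · [Q(√271):Q] = 2 · 2 = 4.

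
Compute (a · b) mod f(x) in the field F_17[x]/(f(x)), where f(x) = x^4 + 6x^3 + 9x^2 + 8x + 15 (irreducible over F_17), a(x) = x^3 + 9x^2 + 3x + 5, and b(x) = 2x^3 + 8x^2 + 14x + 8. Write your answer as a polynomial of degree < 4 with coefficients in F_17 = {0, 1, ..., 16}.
a · b ≡ x^3 + 15x + 3 (mod f(x))

Multiply in F_17[x]: a(x)·b(x) = (x^3 + 9x^2 + 3x + 5)·(2x^3 + 8x^2 + 14x + 8) = 2x^6 + 9x^5 + 7x^4 + 15x^3 + x^2 + 9x + 6. This has degree ≥ 4, so divide by f(x) over F_17: 2x^6 + 9x^5 + 7x^4 + 15x^3 + x^2 + 9x + 6 = (2x^2 + 14x + 7)·(x^4 + 6x^3 + 9x^2 + 8x + 15) + (x^3 + 15x + 3). Hence a·b ≡ x^3 + 15x + 3 (mod f). (F_17[x]/(f) is a field with 17^4 = 83521 elements since f is irreducible of degree 4.)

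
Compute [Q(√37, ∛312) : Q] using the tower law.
[Q(√37, ∛312) : Q] = 6

Let L = Q(√37, ∛312). Since Q(√37) ⊂ L and [Q(√37):Q] = 2, the tower law gives 2 | [L:Q]. Likewise Q(∛312) ⊂ L with [Q(∛312):Q] = 3 (because 312 is not a perfect cube), so 3 | [L:Q]. As gcd(2,3) = 1, [L:Q] is divisible by 6. Conversely L is generated over Q by √37 and ∛312, so [L:Q] ≤ 2·3 = 6. Therefore [Q(√37, ∛312) : Q] = 6.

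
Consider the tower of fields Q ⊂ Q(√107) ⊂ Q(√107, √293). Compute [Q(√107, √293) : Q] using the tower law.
[Q(√107, √293) : Q] = 4

[Q(√107):Q] = 2 (min poly x^2 - 107, irreducible since 107 is squarefree > 1). For the top step, suppose √293 ∈ Q(√107), say √293 = c + d√107 with c, d ∈ Q. Squaring: 293 = c^2 + 107d^2 + 2cd√107. Since √107 ∉ Q this forces 2cd = 0. If d = 0 then √293 = c ∈ Q, contradicting 293 squarefree > 1. If c = 0 then 293 = 107d^2, so 107·293 = (107d)^2 is a perfect square in Q — but 107·293 = 31351 is not a perfect square (since 107 and 293 are distinct squarefree integers). Contradiction. Hence √293 ∉ Q(√107), so x^2 - 293 stays irreducible over Q(√107) and [Q(√107, √293) : Q(√107)] = 2. By the tower law, [Q(√107, √293) : Q] = 2 · 2 = 4.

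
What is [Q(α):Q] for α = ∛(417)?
[Q(α):Q] = 3

The minimal polynomial of α is x^3 - 417, irreducible over Q since 417 is not a perfect cube (so x^3 - 417 has no rational root). Hence [Q(α):Q] = deg(m_α) = 3.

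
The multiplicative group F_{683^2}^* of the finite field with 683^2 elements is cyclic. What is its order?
|F_{683^2}^*| = 466488

F_{683^2} has 683^2 = 466489 elements; its multiplicative group consists of all nonzero elements, so |F_{683^2}^*| = 466489 - 1 = 466488. (It is cyclic since any finite subgroup of the multiplicative group of a field is cyclic.)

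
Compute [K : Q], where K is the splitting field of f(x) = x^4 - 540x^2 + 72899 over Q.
[K : Q] = 4

Solving the quadratic in x^2: x^2 = (540 ± √(540^2 - 4·72899))/2 = (540 ± √4)/2 = (540 ± 2)/2, giving x^2 = 271 or x^2 = 269. So f(x) = (x^2 - 271)(x^2 - 269) and the roots of f are ±√271, ±√269. Hence the splitting field is K = Q(√271, √269). Since 271 and 269 are distinct squarefree integers > 1, their product 72899 is not a perfect square, so √269 ∉ Q(√271). By the tower law [K:Q] = [Q(√271,√269):Q(√271)] · [Q(√271):Q] = 2 · 2 = 4.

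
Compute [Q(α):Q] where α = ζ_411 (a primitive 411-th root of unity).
[Q(α):Q] = 272

The minimal polynomial of ζ_411 over Q is the 411-th cyclotomic polynomial Φ_411(x), which is irreducible over Q and has degree φ(411) = 272. Hence [Q(α):Q] = φ(411) = 272.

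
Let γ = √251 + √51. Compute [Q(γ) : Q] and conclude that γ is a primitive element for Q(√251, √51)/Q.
[Q(γ) : Q] = 4 (equivalently, Q(γ) = Q(√251, √51))

Obviously Q(γ) ⊆ Q(√251, √51), and [Q(√251, √51):Q] = 4 (since 251, 51 are distinct squarefree integers > 1 with 12801 not a perfect square). To show equality we compute the minimal polynomial of γ. From γ = √251 + √51: γ^2 = 251 + 2√(12801) + 51 = 302 + 2√(12801), so γ^2 - 302 = 2√(12801); squaring, (γ^2 - 302)^2 = 4·12801, i.e. γ^4 - 604γ^2 + 91204 - 51204 = 0, i.e. γ^4 - 604γ^2 + 40000 = 0. So γ is a root of x^4 - 604x^2 + 40000. This polynomial is irreducible over Q: it has no rational root (each ±√251 ± √51 is irrational), and any factorization into two quadratics over Q would force √(12801) ∈ Q (pairing opposite roots) or √251, √51 ∈ Q (other pairings), all impossible. Hence [Q(γ):Q] = 4 = [Q(√251, √51):Q], so Q(γ) = Q(√251, √51).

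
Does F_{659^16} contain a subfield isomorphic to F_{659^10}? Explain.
No: F_{659^10} is not a subfield of F_{659^16}

F_{p^m} embeds in F_{p^n} iff m | n. Here 10 ∤ 16 (since 16 = 1·10 + 6 with remainder 6 ≠ 0), so F_{659^10} is not a subfield of F_{659^16}. Equivalently: if it were, the tower law would give 10 = [F_{659^10}:F_659] dividing [F_{659^16}:F_659] = 16, contradiction.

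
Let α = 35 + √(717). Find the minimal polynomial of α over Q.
m_α(x) = x^2 - 70x + 508

From α - 35 = √(717), squaring gives (α - 35)^2 = 717, i.e. α^2 - 70α + 1225 = 717, so α^2 - 70α + 508 = 0. The discriminant of x^2 - 70x + 508 is (-70)^2 - 4·(508) = 4900 - 2032 = 2868, and 4·(717) is not a perfect square in Q since 717 is squarefree and ≠ 1. Hence x^2 - 70x + 508 is irreducible over Q and is the minimal polynomial of α.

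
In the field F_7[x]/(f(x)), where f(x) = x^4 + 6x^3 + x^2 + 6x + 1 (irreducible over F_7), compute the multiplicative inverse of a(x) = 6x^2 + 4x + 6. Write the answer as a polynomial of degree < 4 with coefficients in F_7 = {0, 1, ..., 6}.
a(x)^(-1) ≡ 6x^3 + 6x^2 + x + 1 (mod f(x))

Since f is irreducible over F_7, F_7[x]/(f) is a field and a(x) ≠ 0 has an inverse. Apply the extended Euclidean algorithm to f(x) and a(x) in F_7[x]: f(x) = (6x^2 + 4x + 2)·a(x) + (2x + 3);  a(x) = (3x + 1)·(2x + 3) + (3). The last nonzero remainder is the constant 3 = gcd(f, a) in F_7. Back-substituting through the division chain expresses 3 = s(x)·a(x) + t(x)·f(x) with s(x) ≡ 4x^3 + 4x^2 + 3x + 3 (mod f), so (4x^3 + 4x^2 + 3x + 3)·a(x) ≡ 3 (mod f). Multiplying by 3^(-1) ≡ 5 in F_7 gives a(x)^(-1) ≡ 5·(4x^3 + 4x^2 + 3x + 3) ≡ 6x^3 + 6x^2 + x + 1 (mod f). Check: (6x^2 + 4x + 6)·(6x^3 + 6x^2 + x + 1) = x^5 + 4x^4 + 3x^3 + 4x^2 + 3x + 6 ≡ 1 (mod x^4 + 6x^3 + x^2 + 6x + 1).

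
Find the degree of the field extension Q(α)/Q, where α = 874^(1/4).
[Q(α):Q] = 4

α is a root of x^4 - 874. By Eisenstein's criterion at the prime p = 2 (which divides the constant term 874 but p^2 = 4 does not, since 874 is squarefree), x^4 - 874 is irreducible over Q. Hence [Q(α):Q] = 4.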